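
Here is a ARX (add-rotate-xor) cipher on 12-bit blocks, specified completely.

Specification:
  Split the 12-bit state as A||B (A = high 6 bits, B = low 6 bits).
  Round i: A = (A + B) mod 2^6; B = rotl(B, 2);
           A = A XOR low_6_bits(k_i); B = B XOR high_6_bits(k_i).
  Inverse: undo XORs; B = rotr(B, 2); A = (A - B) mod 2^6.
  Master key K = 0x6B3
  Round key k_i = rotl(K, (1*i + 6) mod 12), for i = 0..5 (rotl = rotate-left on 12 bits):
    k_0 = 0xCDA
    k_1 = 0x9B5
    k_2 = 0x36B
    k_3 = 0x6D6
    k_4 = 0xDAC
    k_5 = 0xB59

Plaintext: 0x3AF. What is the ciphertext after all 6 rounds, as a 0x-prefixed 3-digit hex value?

0xA84

s_0 = plaintext = 0x3AF
s_1 = Round(s_0, k_0) = 0x9CD
s_2 = Round(s_1, k_1) = 0x052
s_3 = Round(s_2, k_2) = 0xE04
s_4 = Round(s_3, k_3) = 0xA8B
s_5 = Round(s_4, k_4) = 0x65A
s_6 = Round(s_5, k_5) = 0xA84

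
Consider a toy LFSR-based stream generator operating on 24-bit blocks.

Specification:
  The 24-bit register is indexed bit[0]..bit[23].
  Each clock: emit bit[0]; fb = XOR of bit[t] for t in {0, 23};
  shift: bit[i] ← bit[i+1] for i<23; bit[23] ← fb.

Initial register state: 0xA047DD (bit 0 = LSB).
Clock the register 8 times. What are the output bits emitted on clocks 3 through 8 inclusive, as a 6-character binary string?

reg_0 = 0xA047DD
clock 1: out=1, reg = 0x5023EE
clock 2: out=0, reg = 0x2811F7
clock 3: out=1, reg = 0x9408FB
clock 4: out=1, reg = 0x4A047D
clock 5: out=1, reg = 0xA5023E
clock 6: out=0, reg = 0xD2811F
clock 7: out=1, reg = 0x69408F
clock 8: out=1, reg = 0xB4A047

111011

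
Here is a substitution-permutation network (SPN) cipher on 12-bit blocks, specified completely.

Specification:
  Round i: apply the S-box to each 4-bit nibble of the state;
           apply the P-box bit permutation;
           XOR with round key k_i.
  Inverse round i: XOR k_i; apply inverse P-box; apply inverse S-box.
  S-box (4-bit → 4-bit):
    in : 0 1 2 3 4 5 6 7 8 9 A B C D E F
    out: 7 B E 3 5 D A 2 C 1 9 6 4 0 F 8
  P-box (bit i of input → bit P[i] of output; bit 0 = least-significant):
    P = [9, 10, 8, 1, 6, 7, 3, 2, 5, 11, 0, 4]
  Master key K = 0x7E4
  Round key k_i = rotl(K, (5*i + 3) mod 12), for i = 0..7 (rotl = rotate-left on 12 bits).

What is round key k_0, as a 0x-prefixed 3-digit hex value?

K = 0x7E4
k_0 = rotl(K, (5*0+3) mod 12) = rotl(K, 3) = 0xF23

0xF23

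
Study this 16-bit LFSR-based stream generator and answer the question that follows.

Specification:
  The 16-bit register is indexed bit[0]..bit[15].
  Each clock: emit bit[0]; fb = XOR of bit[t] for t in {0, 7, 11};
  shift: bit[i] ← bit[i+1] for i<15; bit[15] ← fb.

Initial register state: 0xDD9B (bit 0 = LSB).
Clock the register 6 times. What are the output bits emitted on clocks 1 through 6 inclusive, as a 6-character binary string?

reg_0 = 0xDD9B
clock 1: out=1, reg = 0xEECD
clock 2: out=1, reg = 0xF766
clock 3: out=0, reg = 0x7BB3
clock 4: out=1, reg = 0xBDD9
clock 5: out=1, reg = 0xDEEC
clock 6: out=0, reg = 0x6F76

110110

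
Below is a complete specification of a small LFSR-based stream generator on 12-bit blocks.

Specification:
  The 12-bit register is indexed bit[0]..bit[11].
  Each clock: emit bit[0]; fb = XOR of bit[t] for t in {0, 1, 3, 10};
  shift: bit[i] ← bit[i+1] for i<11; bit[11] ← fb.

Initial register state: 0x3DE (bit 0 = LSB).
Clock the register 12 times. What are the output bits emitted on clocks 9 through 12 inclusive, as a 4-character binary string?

1100

reg_0 = 0x3DE
clock 1: out=0, reg = 0x1EF
clock 2: out=1, reg = 0x8F7
clock 3: out=1, reg = 0x47B
clock 4: out=1, reg = 0x23D
clock 5: out=1, reg = 0x11E
clock 6: out=0, reg = 0x08F
clock 7: out=1, reg = 0x847
clock 8: out=1, reg = 0x423
clock 9: out=1, reg = 0xA11
clock 10: out=1, reg = 0xD08
clock 11: out=0, reg = 0x684
clock 12: out=0, reg = 0xB42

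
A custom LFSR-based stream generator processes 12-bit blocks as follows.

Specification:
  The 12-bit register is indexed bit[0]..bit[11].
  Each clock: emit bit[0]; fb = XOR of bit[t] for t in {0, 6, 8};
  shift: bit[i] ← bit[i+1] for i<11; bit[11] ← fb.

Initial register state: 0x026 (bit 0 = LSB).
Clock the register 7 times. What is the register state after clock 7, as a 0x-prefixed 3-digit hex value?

0x8C0

reg_0 = 0x026
clock 1: out=0, reg = 0x013
clock 2: out=1, reg = 0x809
clock 3: out=1, reg = 0xC04
clock 4: out=0, reg = 0x602
clock 5: out=0, reg = 0x301
clock 6: out=1, reg = 0x180
clock 7: out=0, reg = 0x8C0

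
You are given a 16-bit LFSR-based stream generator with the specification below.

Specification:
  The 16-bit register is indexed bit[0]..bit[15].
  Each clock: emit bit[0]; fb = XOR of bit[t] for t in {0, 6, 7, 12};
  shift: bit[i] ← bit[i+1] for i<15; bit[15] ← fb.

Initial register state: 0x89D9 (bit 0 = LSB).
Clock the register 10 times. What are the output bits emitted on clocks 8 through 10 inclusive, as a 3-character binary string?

reg_0 = 0x89D9
clock 1: out=1, reg = 0xC4EC
clock 2: out=0, reg = 0x6276
clock 3: out=0, reg = 0xB13B
clock 4: out=1, reg = 0x589D
clock 5: out=1, reg = 0xAC4E
clock 6: out=0, reg = 0xD627
clock 7: out=1, reg = 0x6B13
clock 8: out=1, reg = 0xB589
clock 9: out=1, reg = 0xDAC4
clock 10: out=0, reg = 0xED62

110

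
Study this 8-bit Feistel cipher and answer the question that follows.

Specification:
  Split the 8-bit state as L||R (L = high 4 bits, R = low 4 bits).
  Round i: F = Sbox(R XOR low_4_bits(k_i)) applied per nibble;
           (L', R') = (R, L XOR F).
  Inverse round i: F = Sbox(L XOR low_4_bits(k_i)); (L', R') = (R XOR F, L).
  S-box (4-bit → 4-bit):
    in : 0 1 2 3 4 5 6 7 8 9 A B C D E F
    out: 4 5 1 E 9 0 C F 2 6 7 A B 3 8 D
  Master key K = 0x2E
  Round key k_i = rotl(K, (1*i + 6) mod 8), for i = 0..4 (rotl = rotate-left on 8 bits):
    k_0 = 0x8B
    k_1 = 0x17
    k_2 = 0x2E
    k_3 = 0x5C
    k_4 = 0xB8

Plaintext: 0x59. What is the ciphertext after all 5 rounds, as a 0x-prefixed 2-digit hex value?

s_0 = plaintext = 0x59
s_1 = Round(s_0, k_0) = 0x94
s_2 = Round(s_1, k_1) = 0x47
s_3 = Round(s_2, k_2) = 0x72
s_4 = Round(s_3, k_3) = 0x2F
s_5 = Round(s_4, k_4) = 0xFD

0xFD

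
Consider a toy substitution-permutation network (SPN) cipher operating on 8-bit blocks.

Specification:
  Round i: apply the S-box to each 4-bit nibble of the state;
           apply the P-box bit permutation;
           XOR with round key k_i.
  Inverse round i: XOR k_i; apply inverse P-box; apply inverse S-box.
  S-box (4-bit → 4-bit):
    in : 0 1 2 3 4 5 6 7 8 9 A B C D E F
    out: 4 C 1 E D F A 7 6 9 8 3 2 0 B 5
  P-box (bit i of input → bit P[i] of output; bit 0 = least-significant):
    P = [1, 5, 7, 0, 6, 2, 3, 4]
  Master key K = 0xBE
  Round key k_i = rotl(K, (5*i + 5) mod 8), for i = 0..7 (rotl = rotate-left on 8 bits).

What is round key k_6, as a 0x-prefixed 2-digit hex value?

K = 0xBE
k_0 = rotl(K, (5*0+5) mod 8) = rotl(K, 5) = 0xD7
k_1 = rotl(K, (5*1+5) mod 8) = rotl(K, 2) = 0xFA
k_2 = rotl(K, (5*2+5) mod 8) = rotl(K, 7) = 0x5F
k_3 = rotl(K, (5*3+5) mod 8) = rotl(K, 4) = 0xEB
k_4 = rotl(K, (5*4+5) mod 8) = rotl(K, 1) = 0x7D
k_5 = rotl(K, (5*5+5) mod 8) = rotl(K, 6) = 0xAF
k_6 = rotl(K, (5*6+5) mod 8) = rotl(K, 3) = 0xF5

0xF5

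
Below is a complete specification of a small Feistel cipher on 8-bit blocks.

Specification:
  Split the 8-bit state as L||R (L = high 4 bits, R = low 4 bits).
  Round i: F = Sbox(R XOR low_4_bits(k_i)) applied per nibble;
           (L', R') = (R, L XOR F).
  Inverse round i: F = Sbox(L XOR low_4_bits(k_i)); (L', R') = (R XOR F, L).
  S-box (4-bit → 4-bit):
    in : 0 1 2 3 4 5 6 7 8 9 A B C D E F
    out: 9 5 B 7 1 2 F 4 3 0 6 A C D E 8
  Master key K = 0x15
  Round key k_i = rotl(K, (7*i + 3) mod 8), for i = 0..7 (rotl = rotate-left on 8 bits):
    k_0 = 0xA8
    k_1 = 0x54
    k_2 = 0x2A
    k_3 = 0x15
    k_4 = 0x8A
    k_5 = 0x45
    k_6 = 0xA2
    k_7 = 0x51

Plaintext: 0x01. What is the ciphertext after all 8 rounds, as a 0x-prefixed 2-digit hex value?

0x10

s_0 = plaintext = 0x01
s_1 = Round(s_0, k_0) = 0x10
s_2 = Round(s_1, k_1) = 0x00
s_3 = Round(s_2, k_2) = 0x06
s_4 = Round(s_3, k_3) = 0x67
s_5 = Round(s_4, k_4) = 0x7B
s_6 = Round(s_5, k_5) = 0xB9
s_7 = Round(s_6, k_6) = 0x91
s_8 = Round(s_7, k_7) = 0x10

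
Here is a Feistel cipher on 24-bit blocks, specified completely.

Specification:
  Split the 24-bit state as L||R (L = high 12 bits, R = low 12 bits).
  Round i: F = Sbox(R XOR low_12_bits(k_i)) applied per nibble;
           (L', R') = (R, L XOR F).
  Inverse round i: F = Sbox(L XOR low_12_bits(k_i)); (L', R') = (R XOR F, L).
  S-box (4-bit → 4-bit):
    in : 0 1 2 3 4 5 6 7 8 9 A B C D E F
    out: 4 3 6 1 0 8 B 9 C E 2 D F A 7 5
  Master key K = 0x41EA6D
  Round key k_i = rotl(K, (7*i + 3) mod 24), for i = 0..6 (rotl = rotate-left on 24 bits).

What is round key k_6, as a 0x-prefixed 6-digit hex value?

0xA83D4D

K = 0x41EA6D
k_0 = rotl(K, (7*0+3) mod 24) = rotl(K, 3) = 0x0F536A
k_1 = rotl(K, (7*1+3) mod 24) = rotl(K, 10) = 0xA9B507
k_2 = rotl(K, (7*2+3) mod 24) = rotl(K, 17) = 0xDA83D4
k_3 = rotl(K, (7*3+3) mod 24) = rotl(K, 0) = 0x41EA6D
k_4 = rotl(K, (7*4+3) mod 24) = rotl(K, 7) = 0xF536A0
k_5 = rotl(K, (7*5+3) mod 24) = rotl(K, 14) = 0x9B507A
k_6 = rotl(K, (7*6+3) mod 24) = rotl(K, 21) = 0xA83D4D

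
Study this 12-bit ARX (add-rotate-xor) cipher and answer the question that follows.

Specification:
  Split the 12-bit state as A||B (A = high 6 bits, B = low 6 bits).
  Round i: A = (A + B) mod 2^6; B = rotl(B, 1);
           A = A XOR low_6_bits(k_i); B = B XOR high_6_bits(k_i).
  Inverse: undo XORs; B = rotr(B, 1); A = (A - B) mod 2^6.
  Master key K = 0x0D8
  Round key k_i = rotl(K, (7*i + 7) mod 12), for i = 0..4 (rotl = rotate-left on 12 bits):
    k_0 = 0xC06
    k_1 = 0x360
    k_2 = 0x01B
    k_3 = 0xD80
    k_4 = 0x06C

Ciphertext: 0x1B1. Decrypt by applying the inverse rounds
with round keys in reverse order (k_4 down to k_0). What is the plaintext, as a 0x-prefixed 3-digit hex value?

s_0 = ciphertext = 0x1B1
s_1 = InvRound(s_0, k_4) = 0x498
s_2 = InvRound(s_1, k_3) = 0xED7
s_3 = InvRound(s_2, k_2) = 0xD6B
s_4 = InvRound(s_3, k_1) = 0x093
s_5 = InvRound(s_4, k_0) = 0x4F1

0x4F1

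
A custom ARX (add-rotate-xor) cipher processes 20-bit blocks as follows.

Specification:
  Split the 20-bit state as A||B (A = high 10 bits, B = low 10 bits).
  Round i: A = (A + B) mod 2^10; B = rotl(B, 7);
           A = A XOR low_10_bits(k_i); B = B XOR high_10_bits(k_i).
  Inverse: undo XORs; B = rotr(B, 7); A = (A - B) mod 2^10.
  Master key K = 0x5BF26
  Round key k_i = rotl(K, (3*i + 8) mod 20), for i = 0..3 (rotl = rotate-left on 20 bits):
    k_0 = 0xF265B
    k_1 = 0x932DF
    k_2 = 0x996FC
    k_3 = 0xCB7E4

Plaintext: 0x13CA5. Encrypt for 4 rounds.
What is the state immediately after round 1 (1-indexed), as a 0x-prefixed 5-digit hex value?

s_0 = plaintext = 0x13CA5
s_1 = Round(s_0, k_0) = 0xABD5D
s_2 = Round(s_1, k_1) = 0xB4CE7
s_3 = Round(s_2, k_2) = 0x519F9
s_4 = Round(s_3, k_3) = 0x36F92

0xABD5D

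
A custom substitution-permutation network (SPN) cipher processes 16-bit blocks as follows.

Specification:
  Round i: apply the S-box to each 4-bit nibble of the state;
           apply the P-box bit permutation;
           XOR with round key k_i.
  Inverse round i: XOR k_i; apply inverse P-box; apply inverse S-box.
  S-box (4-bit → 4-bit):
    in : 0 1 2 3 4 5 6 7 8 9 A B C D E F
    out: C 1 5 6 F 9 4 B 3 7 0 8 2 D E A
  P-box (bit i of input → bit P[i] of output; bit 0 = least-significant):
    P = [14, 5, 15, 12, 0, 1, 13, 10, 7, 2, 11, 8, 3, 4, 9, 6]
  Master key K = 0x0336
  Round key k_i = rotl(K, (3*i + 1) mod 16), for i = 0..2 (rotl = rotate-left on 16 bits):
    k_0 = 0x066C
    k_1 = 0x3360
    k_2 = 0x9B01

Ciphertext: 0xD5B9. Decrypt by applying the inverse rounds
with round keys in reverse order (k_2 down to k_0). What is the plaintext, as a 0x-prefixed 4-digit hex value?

0x2B35

s_0 = ciphertext = 0xD5B9
s_1 = InvRound(s_0, k_2) = 0x92B8
s_2 = InvRound(s_1, k_1) = 0x7566
s_3 = InvRound(s_2, k_0) = 0x2B35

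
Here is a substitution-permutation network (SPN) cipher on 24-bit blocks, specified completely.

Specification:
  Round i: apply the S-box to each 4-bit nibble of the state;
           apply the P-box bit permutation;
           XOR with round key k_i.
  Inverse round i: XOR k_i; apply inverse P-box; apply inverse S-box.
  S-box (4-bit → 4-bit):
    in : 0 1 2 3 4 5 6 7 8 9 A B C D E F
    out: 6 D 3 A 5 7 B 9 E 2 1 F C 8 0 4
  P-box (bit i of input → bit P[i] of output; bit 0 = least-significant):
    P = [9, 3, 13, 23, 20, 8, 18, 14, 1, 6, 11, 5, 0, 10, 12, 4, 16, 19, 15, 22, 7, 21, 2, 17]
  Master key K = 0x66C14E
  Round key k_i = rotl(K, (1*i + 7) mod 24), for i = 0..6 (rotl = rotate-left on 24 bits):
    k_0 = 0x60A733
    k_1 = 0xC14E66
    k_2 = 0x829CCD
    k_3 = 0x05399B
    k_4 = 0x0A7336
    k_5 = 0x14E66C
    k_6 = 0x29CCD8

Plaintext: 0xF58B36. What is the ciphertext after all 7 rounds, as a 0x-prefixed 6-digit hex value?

0x8152AF

s_0 = plaintext = 0xF58B36
s_1 = Round(s_0, k_0) = 0xE9784D
s_2 = Round(s_1, k_1) = 0x5D4617
s_3 = Round(s_2, k_2) = 0x76CE2A
s_4 = Round(s_3, k_3) = 0x5E2A0B
s_5 = Round(s_4, k_4) = 0xAE54B9
s_6 = Round(s_5, k_5) = 0x00BBE7
s_7 = Round(s_6, k_6) = 0x8152AF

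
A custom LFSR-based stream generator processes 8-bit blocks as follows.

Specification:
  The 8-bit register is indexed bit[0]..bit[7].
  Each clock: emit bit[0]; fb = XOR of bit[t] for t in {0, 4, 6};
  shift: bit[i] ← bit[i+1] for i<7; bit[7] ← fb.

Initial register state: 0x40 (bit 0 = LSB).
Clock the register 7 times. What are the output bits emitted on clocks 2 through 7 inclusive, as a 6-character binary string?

000001

reg_0 = 0x40
clock 1: out=0, reg = 0xA0
clock 2: out=0, reg = 0x50
clock 3: out=0, reg = 0x28
clock 4: out=0, reg = 0x14
clock 5: out=0, reg = 0x8A
clock 6: out=0, reg = 0x45
clock 7: out=1, reg = 0x22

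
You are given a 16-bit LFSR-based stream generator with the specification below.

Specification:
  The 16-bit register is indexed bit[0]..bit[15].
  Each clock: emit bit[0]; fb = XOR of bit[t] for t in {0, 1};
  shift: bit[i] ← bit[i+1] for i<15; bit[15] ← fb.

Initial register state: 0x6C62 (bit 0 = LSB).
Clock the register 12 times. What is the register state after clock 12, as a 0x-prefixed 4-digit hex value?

reg_0 = 0x6C62
clock 1: out=0, reg = 0xB631
clock 2: out=1, reg = 0xDB18
clock 3: out=0, reg = 0x6D8C
clock 4: out=0, reg = 0x36C6
clock 5: out=0, reg = 0x9B63
clock 6: out=1, reg = 0x4DB1
clock 7: out=1, reg = 0xA6D8
clock 8: out=0, reg = 0x536C
clock 9: out=0, reg = 0x29B6
clock 10: out=0, reg = 0x94DB
clock 11: out=1, reg = 0x4A6D
clock 12: out=1, reg = 0xA536

0xA536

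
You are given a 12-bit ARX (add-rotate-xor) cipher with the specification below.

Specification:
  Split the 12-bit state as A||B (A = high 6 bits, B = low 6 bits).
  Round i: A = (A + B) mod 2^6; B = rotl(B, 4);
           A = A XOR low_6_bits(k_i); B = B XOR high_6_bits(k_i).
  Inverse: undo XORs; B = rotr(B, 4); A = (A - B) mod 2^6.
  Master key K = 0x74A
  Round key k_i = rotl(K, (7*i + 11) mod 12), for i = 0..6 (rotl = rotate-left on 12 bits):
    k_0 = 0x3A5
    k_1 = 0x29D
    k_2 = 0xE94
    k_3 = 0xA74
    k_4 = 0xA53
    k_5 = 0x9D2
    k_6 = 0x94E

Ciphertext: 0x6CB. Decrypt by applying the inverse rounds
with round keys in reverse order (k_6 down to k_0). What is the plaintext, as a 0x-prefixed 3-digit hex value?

0xC41

s_0 = ciphertext = 0x6CB
s_1 = InvRound(s_0, k_6) = 0x6FA
s_2 = InvRound(s_1, k_5) = 0x535
s_3 = InvRound(s_2, k_4) = 0x5B1
s_4 = InvRound(s_3, k_3) = 0x061
s_5 = InvRound(s_4, k_2) = 0xA2D
s_6 = InvRound(s_5, k_1) = 0x5DE
s_7 = InvRound(s_6, k_0) = 0xC41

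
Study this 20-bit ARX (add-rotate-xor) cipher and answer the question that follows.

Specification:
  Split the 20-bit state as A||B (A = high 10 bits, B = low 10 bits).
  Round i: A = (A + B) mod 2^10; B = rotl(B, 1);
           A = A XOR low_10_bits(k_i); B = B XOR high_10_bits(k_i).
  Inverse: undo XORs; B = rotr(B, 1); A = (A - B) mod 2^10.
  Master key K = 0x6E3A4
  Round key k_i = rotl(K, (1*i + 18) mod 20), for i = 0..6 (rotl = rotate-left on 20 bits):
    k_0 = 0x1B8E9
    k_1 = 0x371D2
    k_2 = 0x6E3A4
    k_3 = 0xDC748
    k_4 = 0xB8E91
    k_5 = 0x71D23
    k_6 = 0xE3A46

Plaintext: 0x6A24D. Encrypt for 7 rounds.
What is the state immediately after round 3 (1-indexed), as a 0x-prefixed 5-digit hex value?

s_0 = plaintext = 0x6A24D
s_1 = Round(s_0, k_0) = 0xC70F5
s_2 = Round(s_1, k_1) = 0x70D36
s_3 = Round(s_2, k_2) = 0x577D4
s_4 = Round(s_3, k_3) = 0x9E4D8
s_5 = Round(s_4, k_4) = 0x70353
s_6 = Round(s_5, k_5) = 0x0C360
s_7 = Round(s_6, k_6) = 0x7594F

0x577D4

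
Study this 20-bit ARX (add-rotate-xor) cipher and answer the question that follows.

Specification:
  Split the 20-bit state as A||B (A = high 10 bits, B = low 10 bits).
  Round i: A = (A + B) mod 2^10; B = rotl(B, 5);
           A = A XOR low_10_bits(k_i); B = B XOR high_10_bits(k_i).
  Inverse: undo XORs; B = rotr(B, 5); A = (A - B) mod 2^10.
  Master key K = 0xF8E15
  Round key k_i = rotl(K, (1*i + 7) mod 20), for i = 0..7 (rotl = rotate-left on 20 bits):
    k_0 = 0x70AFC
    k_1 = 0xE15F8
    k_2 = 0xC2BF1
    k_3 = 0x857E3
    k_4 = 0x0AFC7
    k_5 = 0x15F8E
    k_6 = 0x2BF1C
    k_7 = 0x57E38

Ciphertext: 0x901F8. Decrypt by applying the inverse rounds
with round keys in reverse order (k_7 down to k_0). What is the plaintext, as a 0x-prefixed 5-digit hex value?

s_0 = ciphertext = 0x901F8
s_1 = InvRound(s_0, k_7) = 0xE4CE5
s_2 = InvRound(s_1, k_6) = 0xD3542
s_3 = InvRound(s_2, k_5) = 0x86EA8
s_4 = InvRound(s_3, k_4) = 0x5A074
s_5 = InvRound(s_4, k_3) = 0x96033
s_6 = InvRound(s_5, k_2) = 0x9C339
s_7 = InvRound(s_6, k_1) = 0x00F85
s_8 = InvRound(s_7, k_0) = 0x834F2

0x834F2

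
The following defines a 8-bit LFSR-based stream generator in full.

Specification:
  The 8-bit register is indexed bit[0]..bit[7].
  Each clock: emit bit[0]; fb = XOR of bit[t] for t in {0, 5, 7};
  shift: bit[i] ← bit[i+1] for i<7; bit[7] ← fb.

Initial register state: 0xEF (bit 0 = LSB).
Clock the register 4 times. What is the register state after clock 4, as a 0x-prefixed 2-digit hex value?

reg_0 = 0xEF
clock 1: out=1, reg = 0xF7
clock 2: out=1, reg = 0xFB
clock 3: out=1, reg = 0xFD
clock 4: out=1, reg = 0xFE

0xFE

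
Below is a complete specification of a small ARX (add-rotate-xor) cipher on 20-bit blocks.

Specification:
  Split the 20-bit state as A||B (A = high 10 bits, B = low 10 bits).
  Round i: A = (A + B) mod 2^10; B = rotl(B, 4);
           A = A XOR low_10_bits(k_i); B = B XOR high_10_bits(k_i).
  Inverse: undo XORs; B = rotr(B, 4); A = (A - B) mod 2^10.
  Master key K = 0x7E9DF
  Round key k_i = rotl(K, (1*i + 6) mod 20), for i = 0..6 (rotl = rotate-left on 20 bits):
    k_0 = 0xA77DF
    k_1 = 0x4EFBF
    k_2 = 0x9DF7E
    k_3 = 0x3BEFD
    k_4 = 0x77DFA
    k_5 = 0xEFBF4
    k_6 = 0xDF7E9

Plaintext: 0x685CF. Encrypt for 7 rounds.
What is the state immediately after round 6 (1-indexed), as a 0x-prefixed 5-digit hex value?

s_0 = plaintext = 0x685CF
s_1 = Round(s_0, k_0) = 0x2BE6A
s_2 = Round(s_1, k_1) = 0x29B92
s_3 = Round(s_2, k_2) = 0xD1B59
s_4 = Round(s_3, k_3) = 0x18972
s_5 = Round(s_4, k_4) = 0x0BAFA
s_6 = Round(s_5, k_5) = 0x37015
s_7 = Round(s_6, k_6) = 0xC622D

0x37015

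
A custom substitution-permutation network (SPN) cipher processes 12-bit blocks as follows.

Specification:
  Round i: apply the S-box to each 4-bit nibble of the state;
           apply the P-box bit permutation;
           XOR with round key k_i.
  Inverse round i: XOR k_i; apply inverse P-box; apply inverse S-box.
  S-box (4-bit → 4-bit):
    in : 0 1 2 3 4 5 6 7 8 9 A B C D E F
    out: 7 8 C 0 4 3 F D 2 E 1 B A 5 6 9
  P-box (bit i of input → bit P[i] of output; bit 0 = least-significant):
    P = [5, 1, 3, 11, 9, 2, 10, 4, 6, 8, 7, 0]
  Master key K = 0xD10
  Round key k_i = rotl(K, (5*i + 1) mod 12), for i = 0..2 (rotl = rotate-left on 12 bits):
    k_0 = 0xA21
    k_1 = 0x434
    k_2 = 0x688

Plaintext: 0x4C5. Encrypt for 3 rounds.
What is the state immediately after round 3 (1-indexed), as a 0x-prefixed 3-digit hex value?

s_0 = plaintext = 0x4C5
s_1 = Round(s_0, k_0) = 0xA97
s_2 = Round(s_1, k_1) = 0x848
s_3 = Round(s_2, k_2) = 0x38A

0x38A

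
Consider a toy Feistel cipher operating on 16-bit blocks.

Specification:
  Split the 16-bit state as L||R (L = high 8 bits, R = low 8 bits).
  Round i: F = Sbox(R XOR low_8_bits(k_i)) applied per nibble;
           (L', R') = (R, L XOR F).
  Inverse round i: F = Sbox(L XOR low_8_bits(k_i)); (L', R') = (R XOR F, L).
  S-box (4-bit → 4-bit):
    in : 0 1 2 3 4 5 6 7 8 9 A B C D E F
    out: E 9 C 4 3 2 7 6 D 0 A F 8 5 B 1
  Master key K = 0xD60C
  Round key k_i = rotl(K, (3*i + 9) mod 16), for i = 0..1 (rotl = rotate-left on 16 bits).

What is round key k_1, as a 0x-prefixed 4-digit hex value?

K = 0xD60C
k_0 = rotl(K, (3*0+9) mod 16) = rotl(K, 9) = 0x19AC
k_1 = rotl(K, (3*1+9) mod 16) = rotl(K, 12) = 0xCD60

0xCD60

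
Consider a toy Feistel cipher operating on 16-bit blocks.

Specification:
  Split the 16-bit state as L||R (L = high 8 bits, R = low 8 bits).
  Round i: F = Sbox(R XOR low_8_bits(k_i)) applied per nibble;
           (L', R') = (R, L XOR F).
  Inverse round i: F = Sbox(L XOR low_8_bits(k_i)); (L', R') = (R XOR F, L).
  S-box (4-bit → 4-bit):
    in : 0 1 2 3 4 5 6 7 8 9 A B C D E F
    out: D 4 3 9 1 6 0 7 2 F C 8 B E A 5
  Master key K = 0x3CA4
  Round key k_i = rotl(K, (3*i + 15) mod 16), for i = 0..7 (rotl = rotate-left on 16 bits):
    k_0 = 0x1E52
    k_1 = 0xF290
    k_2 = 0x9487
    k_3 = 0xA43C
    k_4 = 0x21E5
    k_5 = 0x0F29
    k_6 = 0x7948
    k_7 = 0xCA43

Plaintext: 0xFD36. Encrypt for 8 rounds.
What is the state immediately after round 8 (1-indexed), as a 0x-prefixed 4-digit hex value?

s_0 = plaintext = 0xFD36
s_1 = Round(s_0, k_0) = 0x36FC
s_2 = Round(s_1, k_1) = 0xFC3D
s_3 = Round(s_2, k_2) = 0x3D70
s_4 = Round(s_3, k_3) = 0x7026
s_5 = Round(s_4, k_4) = 0x26C9
s_6 = Round(s_5, k_5) = 0xC98B
s_7 = Round(s_6, k_6) = 0x8B70
s_8 = Round(s_7, k_7) = 0x7012

0x7012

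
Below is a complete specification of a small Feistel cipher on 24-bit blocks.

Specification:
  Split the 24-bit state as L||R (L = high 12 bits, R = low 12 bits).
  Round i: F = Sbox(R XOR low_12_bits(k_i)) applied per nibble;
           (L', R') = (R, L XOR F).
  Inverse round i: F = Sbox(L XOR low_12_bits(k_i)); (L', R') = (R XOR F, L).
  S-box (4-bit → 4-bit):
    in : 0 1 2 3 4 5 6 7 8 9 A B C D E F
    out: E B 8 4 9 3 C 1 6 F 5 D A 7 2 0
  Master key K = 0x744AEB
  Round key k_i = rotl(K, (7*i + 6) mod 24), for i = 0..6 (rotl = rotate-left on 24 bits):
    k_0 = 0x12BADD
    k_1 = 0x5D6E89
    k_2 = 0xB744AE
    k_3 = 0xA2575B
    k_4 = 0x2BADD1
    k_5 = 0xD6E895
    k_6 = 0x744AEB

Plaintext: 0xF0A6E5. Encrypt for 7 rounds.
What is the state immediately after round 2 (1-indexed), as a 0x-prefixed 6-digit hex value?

0x54CB46

s_0 = plaintext = 0xF0A6E5
s_1 = Round(s_0, k_0) = 0x6E554C
s_2 = Round(s_1, k_1) = 0x54CB46
s_3 = Round(s_2, k_2) = 0xB4656A
s_4 = Round(s_3, k_3) = 0x56A30D
s_5 = Round(s_4, k_4) = 0x30D710
s_6 = Round(s_5, k_5) = 0x71036E
s_7 = Round(s_6, k_6) = 0x36E873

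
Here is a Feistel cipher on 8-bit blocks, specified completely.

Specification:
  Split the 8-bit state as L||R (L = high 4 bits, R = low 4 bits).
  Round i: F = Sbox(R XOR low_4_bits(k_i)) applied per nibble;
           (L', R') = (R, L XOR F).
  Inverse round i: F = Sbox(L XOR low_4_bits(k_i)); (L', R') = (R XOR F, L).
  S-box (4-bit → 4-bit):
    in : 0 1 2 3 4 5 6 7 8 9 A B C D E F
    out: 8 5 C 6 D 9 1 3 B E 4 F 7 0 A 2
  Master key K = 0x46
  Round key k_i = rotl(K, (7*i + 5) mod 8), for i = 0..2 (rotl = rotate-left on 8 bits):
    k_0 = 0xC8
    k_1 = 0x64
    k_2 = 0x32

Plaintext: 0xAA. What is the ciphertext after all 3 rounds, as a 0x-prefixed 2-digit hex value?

0x6B

s_0 = plaintext = 0xAA
s_1 = Round(s_0, k_0) = 0xA6
s_2 = Round(s_1, k_1) = 0x66
s_3 = Round(s_2, k_2) = 0x6B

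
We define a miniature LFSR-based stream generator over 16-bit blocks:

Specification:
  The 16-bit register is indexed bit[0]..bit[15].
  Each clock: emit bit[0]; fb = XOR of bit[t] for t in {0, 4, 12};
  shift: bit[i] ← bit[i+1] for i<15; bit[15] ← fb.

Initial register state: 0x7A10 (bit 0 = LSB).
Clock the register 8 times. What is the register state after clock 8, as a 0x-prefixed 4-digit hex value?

reg_0 = 0x7A10
clock 1: out=0, reg = 0x3D08
clock 2: out=0, reg = 0x9E84
clock 3: out=0, reg = 0xCF42
clock 4: out=0, reg = 0x67A1
clock 5: out=1, reg = 0xB3D0
clock 6: out=0, reg = 0x59E8
clock 7: out=0, reg = 0xACF4
clock 8: out=0, reg = 0xD67A

0xD67A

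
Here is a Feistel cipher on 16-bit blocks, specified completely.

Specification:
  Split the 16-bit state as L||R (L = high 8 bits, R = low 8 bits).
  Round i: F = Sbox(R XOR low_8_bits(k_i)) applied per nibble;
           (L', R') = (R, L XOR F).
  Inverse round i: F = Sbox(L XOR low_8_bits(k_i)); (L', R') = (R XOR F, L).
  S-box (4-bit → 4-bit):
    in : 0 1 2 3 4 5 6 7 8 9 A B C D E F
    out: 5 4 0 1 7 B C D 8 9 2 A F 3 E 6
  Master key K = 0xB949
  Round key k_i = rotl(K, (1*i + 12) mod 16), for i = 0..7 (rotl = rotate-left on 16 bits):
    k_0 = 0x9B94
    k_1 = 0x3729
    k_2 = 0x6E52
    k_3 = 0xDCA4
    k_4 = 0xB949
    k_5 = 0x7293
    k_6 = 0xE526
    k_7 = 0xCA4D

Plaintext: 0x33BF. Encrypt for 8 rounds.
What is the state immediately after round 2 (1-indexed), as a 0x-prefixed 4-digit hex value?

s_0 = plaintext = 0x33BF
s_1 = Round(s_0, k_0) = 0xBF39
s_2 = Round(s_1, k_1) = 0x39FA
s_3 = Round(s_2, k_2) = 0xFA11
s_4 = Round(s_3, k_3) = 0x1151
s_5 = Round(s_4, k_4) = 0x5159
s_6 = Round(s_5, k_5) = 0x59A3
s_7 = Round(s_6, k_6) = 0xA3D2
s_8 = Round(s_7, k_7) = 0xD235

0x39FA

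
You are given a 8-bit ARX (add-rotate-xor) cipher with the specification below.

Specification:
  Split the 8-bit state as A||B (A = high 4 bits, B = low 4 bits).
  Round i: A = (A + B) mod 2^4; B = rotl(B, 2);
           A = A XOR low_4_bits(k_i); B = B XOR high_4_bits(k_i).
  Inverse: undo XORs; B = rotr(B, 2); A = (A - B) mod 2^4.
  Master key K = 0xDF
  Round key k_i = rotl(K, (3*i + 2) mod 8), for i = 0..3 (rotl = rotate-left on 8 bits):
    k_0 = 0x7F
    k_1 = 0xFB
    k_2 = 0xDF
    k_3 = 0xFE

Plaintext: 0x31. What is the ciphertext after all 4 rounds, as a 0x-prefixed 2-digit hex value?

0x6B

s_0 = plaintext = 0x31
s_1 = Round(s_0, k_0) = 0xB3
s_2 = Round(s_1, k_1) = 0x53
s_3 = Round(s_2, k_2) = 0x71
s_4 = Round(s_3, k_3) = 0x6B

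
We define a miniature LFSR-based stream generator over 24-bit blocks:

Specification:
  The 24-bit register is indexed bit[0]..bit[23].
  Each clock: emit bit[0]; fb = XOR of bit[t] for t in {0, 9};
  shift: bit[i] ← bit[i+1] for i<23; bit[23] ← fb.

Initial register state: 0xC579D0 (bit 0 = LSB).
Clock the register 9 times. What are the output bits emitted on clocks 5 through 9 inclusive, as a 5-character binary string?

reg_0 = 0xC579D0
clock 1: out=0, reg = 0x62BCE8
clock 2: out=0, reg = 0x315E74
clock 3: out=0, reg = 0x98AF3A
clock 4: out=0, reg = 0xCC579D
clock 5: out=1, reg = 0x662BCE
clock 6: out=0, reg = 0xB315E7
clock 7: out=1, reg = 0xD98AF3
clock 8: out=1, reg = 0x6CC579
clock 9: out=1, reg = 0xB662BC

10111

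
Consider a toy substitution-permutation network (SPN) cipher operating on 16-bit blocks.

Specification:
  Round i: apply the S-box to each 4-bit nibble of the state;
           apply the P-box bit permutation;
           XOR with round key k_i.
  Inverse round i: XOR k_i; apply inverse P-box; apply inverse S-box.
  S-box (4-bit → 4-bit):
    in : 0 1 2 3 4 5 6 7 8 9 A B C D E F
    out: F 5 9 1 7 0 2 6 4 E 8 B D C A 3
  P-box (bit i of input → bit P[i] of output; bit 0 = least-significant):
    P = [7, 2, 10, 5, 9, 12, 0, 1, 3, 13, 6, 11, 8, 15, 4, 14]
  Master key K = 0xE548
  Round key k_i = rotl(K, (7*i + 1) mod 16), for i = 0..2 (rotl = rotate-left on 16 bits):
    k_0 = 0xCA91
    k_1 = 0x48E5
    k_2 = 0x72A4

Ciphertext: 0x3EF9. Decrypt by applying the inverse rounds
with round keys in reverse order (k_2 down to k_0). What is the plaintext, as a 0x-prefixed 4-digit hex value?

0x743E

s_0 = ciphertext = 0x3EF9
s_1 = InvRound(s_0, k_2) = 0xDC87
s_2 = InvRound(s_1, k_1) = 0x68ED
s_3 = InvRound(s_2, k_0) = 0x743E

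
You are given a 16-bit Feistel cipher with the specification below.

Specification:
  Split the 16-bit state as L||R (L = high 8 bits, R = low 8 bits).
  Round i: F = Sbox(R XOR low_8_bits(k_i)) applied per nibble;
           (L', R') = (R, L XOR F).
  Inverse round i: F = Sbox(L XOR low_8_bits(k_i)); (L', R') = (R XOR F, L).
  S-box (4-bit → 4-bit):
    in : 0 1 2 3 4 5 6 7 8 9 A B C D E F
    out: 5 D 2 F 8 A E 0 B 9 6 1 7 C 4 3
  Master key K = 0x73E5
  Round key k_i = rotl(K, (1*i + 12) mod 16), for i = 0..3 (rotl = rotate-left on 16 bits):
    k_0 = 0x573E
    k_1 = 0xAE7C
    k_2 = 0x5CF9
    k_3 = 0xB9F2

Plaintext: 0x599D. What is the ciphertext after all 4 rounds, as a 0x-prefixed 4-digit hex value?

s_0 = plaintext = 0x599D
s_1 = Round(s_0, k_0) = 0x9D36
s_2 = Round(s_1, k_1) = 0x361B
s_3 = Round(s_2, k_2) = 0x1B74
s_4 = Round(s_3, k_3) = 0x74A5

0x74A5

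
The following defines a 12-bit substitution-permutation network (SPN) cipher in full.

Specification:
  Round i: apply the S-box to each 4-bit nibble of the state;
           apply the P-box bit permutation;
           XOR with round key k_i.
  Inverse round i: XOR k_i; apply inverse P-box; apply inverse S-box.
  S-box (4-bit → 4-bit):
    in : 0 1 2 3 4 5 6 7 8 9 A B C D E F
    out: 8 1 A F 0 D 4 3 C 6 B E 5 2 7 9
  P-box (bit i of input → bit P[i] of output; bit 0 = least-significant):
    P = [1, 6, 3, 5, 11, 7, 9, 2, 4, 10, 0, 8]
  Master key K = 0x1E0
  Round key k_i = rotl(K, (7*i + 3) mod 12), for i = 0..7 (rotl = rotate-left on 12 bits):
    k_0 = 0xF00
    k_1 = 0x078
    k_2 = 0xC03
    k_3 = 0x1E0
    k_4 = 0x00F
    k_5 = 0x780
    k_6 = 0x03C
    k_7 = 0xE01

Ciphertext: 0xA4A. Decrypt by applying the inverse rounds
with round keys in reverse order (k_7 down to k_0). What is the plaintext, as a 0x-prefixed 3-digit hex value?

0x7FE

s_0 = ciphertext = 0xA4A
s_1 = InvRound(s_0, k_7) = 0x94E
s_2 = InvRound(s_1, k_6) = 0xF1A
s_3 = InvRound(s_2, k_5) = 0x17C
s_4 = InvRound(s_3, k_4) = 0x54A
s_5 = InvRound(s_4, k_3) = 0xDD5
s_6 = InvRound(s_5, k_2) = 0xF27
s_7 = InvRound(s_6, k_1) = 0x35E
s_8 = InvRound(s_7, k_0) = 0x7FE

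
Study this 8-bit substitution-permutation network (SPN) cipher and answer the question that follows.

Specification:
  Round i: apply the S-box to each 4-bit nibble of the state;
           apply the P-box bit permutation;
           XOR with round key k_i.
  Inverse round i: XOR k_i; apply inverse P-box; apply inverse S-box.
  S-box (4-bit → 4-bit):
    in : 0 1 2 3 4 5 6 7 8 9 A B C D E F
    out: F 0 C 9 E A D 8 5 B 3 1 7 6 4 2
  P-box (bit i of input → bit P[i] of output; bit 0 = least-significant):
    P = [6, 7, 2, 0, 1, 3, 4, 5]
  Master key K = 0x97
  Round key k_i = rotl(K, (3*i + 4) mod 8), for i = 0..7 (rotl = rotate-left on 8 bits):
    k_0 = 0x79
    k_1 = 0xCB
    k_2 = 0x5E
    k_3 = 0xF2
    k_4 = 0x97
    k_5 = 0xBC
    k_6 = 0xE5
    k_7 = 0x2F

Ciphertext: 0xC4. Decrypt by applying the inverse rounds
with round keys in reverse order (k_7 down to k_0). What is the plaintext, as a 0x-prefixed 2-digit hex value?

0x53

s_0 = ciphertext = 0xC4
s_1 = InvRound(s_0, k_7) = 0x99
s_2 = InvRound(s_1, k_6) = 0x48
s_3 = InvRound(s_2, k_5) = 0x2C
s_4 = InvRound(s_3, k_4) = 0x05
s_5 = InvRound(s_4, k_3) = 0x60
s_6 = InvRound(s_5, k_2) = 0x0E
s_7 = InvRound(s_6, k_1) = 0x10
s_8 = InvRound(s_7, k_0) = 0x53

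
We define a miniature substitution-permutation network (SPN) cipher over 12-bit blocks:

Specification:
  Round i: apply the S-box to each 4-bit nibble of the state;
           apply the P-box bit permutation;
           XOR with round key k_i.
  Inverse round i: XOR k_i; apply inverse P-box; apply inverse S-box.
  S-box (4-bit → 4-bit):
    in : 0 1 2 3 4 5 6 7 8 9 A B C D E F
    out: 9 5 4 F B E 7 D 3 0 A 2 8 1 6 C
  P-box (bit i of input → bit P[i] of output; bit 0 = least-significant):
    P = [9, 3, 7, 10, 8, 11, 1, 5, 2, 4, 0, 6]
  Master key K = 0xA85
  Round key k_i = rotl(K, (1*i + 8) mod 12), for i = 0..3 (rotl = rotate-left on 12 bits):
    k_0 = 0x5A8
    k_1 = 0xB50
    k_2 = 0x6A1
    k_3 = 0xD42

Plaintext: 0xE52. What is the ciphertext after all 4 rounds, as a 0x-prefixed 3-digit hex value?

s_0 = plaintext = 0xE52
s_1 = Round(s_0, k_0) = 0xD1B
s_2 = Round(s_1, k_1) = 0xA5E
s_3 = Round(s_2, k_2) = 0xE5B
s_4 = Round(s_3, k_3) = 0x579

0x579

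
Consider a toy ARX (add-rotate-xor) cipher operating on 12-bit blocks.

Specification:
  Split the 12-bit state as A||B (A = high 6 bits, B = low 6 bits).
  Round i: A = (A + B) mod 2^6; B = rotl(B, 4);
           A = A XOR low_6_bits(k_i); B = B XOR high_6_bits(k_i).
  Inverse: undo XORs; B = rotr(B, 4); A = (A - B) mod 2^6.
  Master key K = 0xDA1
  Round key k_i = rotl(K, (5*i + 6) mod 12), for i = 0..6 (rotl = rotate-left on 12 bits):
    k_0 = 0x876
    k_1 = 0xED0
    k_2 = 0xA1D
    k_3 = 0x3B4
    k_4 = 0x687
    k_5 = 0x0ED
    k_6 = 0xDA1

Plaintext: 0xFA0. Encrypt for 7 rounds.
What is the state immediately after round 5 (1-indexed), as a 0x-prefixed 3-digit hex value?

s_0 = plaintext = 0xFA0
s_1 = Round(s_0, k_0) = 0xA29
s_2 = Round(s_1, k_1) = 0x061
s_3 = Round(s_2, k_2) = 0xFF0
s_4 = Round(s_3, k_3) = 0x6C2
s_5 = Round(s_4, k_4) = 0x6BA
s_6 = Round(s_5, k_5) = 0xE6D
s_7 = Round(s_6, k_6) = 0x1ED

0x6BA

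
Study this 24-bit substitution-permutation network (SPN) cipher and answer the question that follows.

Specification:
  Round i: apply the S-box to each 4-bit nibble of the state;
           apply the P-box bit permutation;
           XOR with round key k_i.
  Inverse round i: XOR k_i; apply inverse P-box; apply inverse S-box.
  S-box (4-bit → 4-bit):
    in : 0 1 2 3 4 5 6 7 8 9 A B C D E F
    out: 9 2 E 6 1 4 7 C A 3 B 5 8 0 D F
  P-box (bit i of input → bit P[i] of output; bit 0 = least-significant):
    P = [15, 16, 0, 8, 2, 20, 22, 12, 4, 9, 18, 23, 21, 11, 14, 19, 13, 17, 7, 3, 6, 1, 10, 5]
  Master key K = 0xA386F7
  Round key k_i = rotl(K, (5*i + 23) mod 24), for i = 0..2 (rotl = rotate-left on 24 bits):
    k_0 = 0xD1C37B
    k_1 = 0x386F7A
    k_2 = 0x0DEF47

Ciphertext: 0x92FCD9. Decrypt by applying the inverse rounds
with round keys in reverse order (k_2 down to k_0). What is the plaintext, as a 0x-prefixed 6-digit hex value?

0x2253BF

s_0 = ciphertext = 0x92FCD9
s_1 = InvRound(s_0, k_2) = 0x12CFA8
s_2 = InvRound(s_1, k_1) = 0x9604D4
s_3 = InvRound(s_2, k_0) = 0x2253BF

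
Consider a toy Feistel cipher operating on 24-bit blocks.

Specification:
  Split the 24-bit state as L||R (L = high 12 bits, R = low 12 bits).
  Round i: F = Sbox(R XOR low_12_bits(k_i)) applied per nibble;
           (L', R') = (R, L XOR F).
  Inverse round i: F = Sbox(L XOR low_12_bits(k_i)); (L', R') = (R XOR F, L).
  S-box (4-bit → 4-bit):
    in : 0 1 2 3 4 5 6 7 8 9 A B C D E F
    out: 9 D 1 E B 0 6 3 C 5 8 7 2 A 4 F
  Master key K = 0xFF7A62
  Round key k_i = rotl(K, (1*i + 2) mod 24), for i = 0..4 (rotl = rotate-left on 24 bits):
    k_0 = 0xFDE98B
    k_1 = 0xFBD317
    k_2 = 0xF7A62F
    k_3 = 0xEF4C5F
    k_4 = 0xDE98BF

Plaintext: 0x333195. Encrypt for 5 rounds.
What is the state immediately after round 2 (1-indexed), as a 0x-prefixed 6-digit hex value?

0xFE736C

s_0 = plaintext = 0x333195
s_1 = Round(s_0, k_0) = 0x195FE7
s_2 = Round(s_1, k_1) = 0xFE736C
s_3 = Round(s_2, k_2) = 0x36CF59
s_4 = Round(s_3, k_3) = 0xF59DFA
s_5 = Round(s_4, k_4) = 0xDFAFE9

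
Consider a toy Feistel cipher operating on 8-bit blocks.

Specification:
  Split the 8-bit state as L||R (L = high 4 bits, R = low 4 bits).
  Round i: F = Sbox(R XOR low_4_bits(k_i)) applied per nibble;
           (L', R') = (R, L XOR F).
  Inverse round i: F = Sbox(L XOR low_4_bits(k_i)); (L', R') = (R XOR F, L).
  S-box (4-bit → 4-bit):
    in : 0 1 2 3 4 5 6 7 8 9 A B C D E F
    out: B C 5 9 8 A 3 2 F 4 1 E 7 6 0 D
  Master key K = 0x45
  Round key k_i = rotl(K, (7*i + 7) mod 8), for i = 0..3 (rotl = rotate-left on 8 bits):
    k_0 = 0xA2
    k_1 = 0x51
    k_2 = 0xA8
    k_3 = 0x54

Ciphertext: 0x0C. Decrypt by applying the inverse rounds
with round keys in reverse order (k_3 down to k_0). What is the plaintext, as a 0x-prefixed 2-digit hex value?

0xD7

s_0 = ciphertext = 0x0C
s_1 = InvRound(s_0, k_3) = 0x40
s_2 = InvRound(s_1, k_2) = 0x74
s_3 = InvRound(s_2, k_1) = 0x77
s_4 = InvRound(s_3, k_0) = 0xD7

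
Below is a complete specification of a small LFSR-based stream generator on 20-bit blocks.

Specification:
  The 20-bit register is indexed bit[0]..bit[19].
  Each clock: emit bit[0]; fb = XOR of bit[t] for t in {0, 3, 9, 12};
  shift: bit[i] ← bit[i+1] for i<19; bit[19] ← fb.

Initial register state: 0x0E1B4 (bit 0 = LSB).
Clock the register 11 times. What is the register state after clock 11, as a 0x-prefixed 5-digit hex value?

reg_0 = 0x0E1B4
clock 1: out=0, reg = 0x070DA
clock 2: out=0, reg = 0x0386D
clock 3: out=1, reg = 0x81C36
clock 4: out=0, reg = 0xC0E1B
clock 5: out=1, reg = 0xE070D
clock 6: out=1, reg = 0xF0386
clock 7: out=0, reg = 0xF81C3
clock 8: out=1, reg = 0xFC0E1
clock 9: out=1, reg = 0xFE070
clock 10: out=0, reg = 0x7F038
clock 11: out=0, reg = 0x3F81C

0x3F81C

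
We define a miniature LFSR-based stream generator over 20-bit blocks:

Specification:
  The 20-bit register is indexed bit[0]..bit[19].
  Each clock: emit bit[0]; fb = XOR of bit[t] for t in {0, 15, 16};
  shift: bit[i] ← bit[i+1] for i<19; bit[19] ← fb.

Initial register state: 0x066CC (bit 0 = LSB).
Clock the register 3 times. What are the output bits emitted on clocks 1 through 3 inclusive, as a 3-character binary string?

001

reg_0 = 0x066CC
clock 1: out=0, reg = 0x03366
clock 2: out=0, reg = 0x019B3
clock 3: out=1, reg = 0x80CD9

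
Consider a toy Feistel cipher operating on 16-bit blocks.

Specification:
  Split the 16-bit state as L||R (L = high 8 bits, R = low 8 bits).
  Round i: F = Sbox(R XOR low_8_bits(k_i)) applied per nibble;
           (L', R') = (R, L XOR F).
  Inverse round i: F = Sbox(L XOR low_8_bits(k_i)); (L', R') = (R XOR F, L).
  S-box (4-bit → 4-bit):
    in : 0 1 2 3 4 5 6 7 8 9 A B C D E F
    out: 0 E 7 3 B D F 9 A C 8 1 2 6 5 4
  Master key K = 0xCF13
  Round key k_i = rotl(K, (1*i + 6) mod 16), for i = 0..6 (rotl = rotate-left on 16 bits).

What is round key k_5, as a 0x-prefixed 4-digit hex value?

K = 0xCF13
k_0 = rotl(K, (1*0+6) mod 16) = rotl(K, 6) = 0xC4F3
k_1 = rotl(K, (1*1+6) mod 16) = rotl(K, 7) = 0x89E7
k_2 = rotl(K, (1*2+6) mod 16) = rotl(K, 8) = 0x13CF
k_3 = rotl(K, (1*3+6) mod 16) = rotl(K, 9) = 0x279E
k_4 = rotl(K, (1*4+6) mod 16) = rotl(K, 10) = 0x4F3C
k_5 = rotl(K, (1*5+6) mod 16) = rotl(K, 11) = 0x9E78

0x9E78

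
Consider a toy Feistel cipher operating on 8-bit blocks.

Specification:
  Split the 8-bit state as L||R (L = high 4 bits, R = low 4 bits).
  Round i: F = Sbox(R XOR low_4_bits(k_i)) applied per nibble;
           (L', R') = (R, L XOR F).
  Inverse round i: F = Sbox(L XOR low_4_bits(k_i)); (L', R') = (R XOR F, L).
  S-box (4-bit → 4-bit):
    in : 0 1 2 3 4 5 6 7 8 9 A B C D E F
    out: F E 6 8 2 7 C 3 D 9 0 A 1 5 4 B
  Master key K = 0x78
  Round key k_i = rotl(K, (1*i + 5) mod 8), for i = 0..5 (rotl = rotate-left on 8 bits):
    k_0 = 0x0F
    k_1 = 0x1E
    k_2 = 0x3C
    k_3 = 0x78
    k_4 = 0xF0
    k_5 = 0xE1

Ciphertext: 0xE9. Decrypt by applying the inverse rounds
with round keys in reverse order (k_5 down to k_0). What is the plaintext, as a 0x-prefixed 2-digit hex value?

s_0 = ciphertext = 0xE9
s_1 = InvRound(s_0, k_5) = 0x2E
s_2 = InvRound(s_1, k_4) = 0x82
s_3 = InvRound(s_2, k_3) = 0xD8
s_4 = InvRound(s_3, k_2) = 0x6D
s_5 = InvRound(s_4, k_1) = 0x06
s_6 = InvRound(s_5, k_0) = 0xD0

0xD0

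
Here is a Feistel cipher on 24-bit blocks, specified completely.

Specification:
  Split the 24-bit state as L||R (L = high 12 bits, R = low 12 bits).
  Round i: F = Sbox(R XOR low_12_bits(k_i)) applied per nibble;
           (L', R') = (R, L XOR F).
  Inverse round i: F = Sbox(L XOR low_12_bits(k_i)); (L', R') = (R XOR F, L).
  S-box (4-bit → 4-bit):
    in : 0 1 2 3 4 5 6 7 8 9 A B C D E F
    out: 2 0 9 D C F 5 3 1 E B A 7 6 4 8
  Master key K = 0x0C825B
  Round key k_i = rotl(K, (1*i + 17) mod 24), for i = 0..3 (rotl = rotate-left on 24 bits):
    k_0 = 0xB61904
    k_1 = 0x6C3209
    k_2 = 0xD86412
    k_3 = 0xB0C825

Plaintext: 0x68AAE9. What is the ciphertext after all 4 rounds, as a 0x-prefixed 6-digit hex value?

0x9D0419

s_0 = plaintext = 0x68AAE9
s_1 = Round(s_0, k_0) = 0xAE9BCC
s_2 = Round(s_1, k_1) = 0xBCC496
s_3 = Round(s_2, k_2) = 0x4969D0
s_4 = Round(s_3, k_3) = 0x9D0419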